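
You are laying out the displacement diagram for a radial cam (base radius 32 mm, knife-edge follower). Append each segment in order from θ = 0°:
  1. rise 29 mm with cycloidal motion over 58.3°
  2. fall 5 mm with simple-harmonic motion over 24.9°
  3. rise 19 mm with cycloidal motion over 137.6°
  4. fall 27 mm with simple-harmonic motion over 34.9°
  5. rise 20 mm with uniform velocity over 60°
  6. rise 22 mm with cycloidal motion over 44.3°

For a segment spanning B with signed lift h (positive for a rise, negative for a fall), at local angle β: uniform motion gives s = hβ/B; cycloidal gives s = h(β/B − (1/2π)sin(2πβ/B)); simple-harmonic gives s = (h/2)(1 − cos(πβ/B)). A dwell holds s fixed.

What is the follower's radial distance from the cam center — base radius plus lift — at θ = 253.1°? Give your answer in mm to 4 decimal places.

seg 1 [0°–58.3°] cycloidal, h=29: full span → s += 29 → s = 29.0000
seg 2 [58.3°–83.2°] simple-harmonic, h=-5: full span → s += -5 → s = 24.0000
seg 3 [83.2°–220.8°] cycloidal, h=19: full span → s += 19 → s = 43.0000
seg 4 [220.8°–255.7°] simple-harmonic, h=-27: θ=253.1° here. β=32.3, B=34.9. -27/2·(1 − cos(π·0.9255)) = -26.6319 → s = 16.3681
radial distance = base radius + s = 32 + 16.3681 = 48.3681

48.3681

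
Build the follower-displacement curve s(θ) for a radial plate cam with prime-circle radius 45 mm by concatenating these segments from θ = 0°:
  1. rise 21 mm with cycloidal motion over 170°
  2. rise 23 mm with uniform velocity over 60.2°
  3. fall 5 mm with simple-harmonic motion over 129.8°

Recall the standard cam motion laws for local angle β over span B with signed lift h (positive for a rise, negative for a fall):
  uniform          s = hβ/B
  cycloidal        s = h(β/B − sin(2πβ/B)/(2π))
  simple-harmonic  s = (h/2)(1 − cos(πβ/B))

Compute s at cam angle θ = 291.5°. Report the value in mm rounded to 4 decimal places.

seg 1 [0°–170°] cycloidal, h=21: full span → s += 21 → s = 21.0000
seg 2 [170°–230.2°] uniform, h=23: full span → s += 23 → s = 44.0000
seg 3 [230.2°–360°] simple-harmonic, h=-5: θ=291.5° here. β=61.3, B=129.8. -5/2·(1 − cos(π·0.4723)) = -2.2824 → s = 41.7176

41.7176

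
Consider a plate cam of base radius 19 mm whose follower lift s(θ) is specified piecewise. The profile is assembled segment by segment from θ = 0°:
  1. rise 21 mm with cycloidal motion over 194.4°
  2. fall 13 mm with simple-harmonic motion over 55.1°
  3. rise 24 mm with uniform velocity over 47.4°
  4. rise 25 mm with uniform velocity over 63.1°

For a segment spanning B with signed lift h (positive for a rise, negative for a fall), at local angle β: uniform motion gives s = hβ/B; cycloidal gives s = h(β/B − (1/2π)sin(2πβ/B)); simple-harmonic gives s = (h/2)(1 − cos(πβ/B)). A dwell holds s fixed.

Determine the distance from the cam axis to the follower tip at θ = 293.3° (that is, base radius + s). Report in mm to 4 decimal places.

seg 1 [0°–194.4°] cycloidal, h=21: full span → s += 21 → s = 21.0000
seg 2 [194.4°–249.5°] simple-harmonic, h=-13: full span → s += -13 → s = 8.0000
seg 3 [249.5°–296.9°] uniform, h=24: θ=293.3° here. β=43.8, B=47.4. 24·43.8/47.4 = 22.1772 → s = 30.1772
radial distance = base radius + s = 19 + 30.1772 = 49.1772

49.1772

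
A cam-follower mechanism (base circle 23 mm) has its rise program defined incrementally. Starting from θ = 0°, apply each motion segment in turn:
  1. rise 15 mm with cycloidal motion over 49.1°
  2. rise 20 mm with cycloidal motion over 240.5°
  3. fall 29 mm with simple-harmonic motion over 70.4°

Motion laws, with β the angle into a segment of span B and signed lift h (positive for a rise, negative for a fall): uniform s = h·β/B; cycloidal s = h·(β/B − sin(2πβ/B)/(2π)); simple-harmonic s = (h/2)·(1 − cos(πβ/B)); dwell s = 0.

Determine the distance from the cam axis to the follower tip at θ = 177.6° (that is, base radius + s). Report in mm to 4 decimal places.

seg 1 [0°–49.1°] cycloidal, h=15: full span → s += 15 → s = 15.0000
seg 2 [49.1°–289.6°] cycloidal, h=20: θ=177.6° here. β=128.5, B=240.5. 20·(0.5343 − sin(2π·0.5343)/(2π)) = 11.3668 → s = 26.3668
radial distance = base radius + s = 23 + 26.3668 = 49.3668

49.3668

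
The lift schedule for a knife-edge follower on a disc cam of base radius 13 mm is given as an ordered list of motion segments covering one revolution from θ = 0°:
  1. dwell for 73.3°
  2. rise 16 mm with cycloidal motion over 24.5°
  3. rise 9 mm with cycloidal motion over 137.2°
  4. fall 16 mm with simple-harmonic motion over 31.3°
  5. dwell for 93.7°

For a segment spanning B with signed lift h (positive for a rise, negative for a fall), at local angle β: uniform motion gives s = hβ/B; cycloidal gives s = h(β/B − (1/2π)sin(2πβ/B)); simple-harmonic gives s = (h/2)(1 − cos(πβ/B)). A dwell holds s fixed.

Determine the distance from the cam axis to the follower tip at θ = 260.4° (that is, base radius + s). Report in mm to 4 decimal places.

seg 1 [0°–73.3°] dwell: s stays 0.0000
seg 2 [73.3°–97.8°] cycloidal, h=16: full span → s += 16 → s = 16.0000
seg 3 [97.8°–235°] cycloidal, h=9: full span → s += 9 → s = 25.0000
seg 4 [235°–266.3°] simple-harmonic, h=-16: θ=260.4° here. β=25.4, B=31.3. -16/2·(1 − cos(π·0.8115)) = -14.6378 → s = 10.3622
radial distance = base radius + s = 13 + 10.3622 = 23.3622

23.3622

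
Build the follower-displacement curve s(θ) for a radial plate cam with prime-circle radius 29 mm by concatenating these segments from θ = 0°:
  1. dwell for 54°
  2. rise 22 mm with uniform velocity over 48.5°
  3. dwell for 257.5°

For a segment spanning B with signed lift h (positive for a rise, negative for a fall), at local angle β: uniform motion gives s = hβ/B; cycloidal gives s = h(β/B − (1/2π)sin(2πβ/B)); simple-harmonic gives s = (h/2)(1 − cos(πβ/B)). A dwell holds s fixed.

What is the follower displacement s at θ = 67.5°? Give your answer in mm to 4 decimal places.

seg 1 [0°–54°] dwell: s stays 0.0000
seg 2 [54°–102.5°] uniform, h=22: θ=67.5° here. β=13.5, B=48.5. 22·13.5/48.5 = 6.1237 → s = 6.1237

6.1237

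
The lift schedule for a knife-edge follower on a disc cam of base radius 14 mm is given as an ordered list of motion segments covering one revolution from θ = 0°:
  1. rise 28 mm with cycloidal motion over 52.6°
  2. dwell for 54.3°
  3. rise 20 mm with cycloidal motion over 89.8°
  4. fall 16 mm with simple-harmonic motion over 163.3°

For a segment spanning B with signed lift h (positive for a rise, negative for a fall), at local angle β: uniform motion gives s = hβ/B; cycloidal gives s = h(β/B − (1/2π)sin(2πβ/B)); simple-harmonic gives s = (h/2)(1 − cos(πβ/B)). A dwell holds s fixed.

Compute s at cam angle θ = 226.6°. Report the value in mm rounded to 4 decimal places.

seg 1 [0°–52.6°] cycloidal, h=28: full span → s += 28 → s = 28.0000
seg 2 [52.6°–106.9°] dwell: s stays 28.0000
seg 3 [106.9°–196.7°] cycloidal, h=20: full span → s += 20 → s = 48.0000
seg 4 [196.7°–360°] simple-harmonic, h=-16: θ=226.6° here. β=29.9, B=163.3. -16/2·(1 − cos(π·0.1831)) = -1.2874 → s = 46.7126

46.7126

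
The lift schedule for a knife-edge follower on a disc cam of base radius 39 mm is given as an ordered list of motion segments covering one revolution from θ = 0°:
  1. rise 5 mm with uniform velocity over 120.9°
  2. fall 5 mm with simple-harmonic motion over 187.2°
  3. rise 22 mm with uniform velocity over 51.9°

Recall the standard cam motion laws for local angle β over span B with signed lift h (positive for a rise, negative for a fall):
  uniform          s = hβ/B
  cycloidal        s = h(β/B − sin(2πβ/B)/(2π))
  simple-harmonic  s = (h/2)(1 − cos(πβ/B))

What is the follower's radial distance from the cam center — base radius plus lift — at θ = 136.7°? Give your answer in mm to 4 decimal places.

seg 1 [0°–120.9°] uniform, h=5: full span → s += 5 → s = 5.0000
seg 2 [120.9°–308.1°] simple-harmonic, h=-5: θ=136.7° here. β=15.8, B=187.2. -5/2·(1 − cos(π·0.0844)) = -0.0874 → s = 4.9126
radial distance = base radius + s = 39 + 4.9126 = 43.9126

43.9126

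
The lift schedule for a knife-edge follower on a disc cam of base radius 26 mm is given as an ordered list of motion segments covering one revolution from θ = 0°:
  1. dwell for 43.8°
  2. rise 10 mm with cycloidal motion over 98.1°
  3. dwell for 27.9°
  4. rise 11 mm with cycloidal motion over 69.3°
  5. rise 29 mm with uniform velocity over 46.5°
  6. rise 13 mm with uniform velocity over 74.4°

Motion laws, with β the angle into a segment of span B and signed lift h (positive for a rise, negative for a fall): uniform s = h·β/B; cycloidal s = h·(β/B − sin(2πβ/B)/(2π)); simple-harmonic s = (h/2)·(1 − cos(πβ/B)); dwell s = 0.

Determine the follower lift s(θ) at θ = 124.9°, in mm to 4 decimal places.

seg 1 [0°–43.8°] dwell: s stays 0.0000
seg 2 [43.8°–141.9°] cycloidal, h=10: θ=124.9° here. β=81.1, B=98.1. 10·(0.8267 − sin(2π·0.8267)/(2π)) = 9.6773 → s = 9.6773

9.6773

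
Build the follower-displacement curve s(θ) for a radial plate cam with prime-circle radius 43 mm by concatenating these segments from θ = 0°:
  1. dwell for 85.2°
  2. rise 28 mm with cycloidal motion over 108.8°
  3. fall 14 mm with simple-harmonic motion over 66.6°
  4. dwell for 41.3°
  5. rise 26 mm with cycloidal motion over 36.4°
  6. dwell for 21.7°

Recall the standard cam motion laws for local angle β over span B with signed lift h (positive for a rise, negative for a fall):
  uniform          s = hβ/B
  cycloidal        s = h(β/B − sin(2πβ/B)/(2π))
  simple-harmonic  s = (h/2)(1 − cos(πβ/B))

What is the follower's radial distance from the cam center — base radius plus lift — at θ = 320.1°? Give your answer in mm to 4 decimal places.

seg 1 [0°–85.2°] dwell: s stays 0.0000
seg 2 [85.2°–194°] cycloidal, h=28: full span → s += 28 → s = 28.0000
seg 3 [194°–260.6°] simple-harmonic, h=-14: full span → s += -14 → s = 14.0000
seg 4 [260.6°–301.9°] dwell: s stays 14.0000
seg 5 [301.9°–338.3°] cycloidal, h=26: θ=320.1° here. β=18.2, B=36.4. 26·(0.5000 − sin(2π·0.5000)/(2π)) = 13.0000 → s = 27.0000
radial distance = base radius + s = 43 + 27.0000 = 70.0000

70.0000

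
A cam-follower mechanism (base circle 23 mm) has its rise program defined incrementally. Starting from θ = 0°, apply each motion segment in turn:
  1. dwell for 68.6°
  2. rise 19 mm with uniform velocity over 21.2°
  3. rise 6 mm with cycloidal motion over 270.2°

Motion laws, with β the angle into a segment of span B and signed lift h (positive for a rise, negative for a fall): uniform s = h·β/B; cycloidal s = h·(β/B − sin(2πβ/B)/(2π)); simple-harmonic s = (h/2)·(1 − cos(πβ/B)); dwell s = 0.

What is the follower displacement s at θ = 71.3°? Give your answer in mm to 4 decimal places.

seg 1 [0°–68.6°] dwell: s stays 0.0000
seg 2 [68.6°–89.8°] uniform, h=19: θ=71.3° here. β=2.7, B=21.2. 19·2.7/21.2 = 2.4198 → s = 2.4198

2.4198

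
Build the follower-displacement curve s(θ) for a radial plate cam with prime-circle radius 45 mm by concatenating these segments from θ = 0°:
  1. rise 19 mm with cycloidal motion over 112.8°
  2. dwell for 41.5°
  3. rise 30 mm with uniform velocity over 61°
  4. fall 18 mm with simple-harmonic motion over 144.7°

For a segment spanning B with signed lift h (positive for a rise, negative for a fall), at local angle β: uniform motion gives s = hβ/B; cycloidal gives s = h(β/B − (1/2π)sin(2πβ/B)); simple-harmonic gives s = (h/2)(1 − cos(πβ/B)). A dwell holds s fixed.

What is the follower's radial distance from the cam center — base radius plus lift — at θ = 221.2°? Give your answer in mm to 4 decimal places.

seg 1 [0°–112.8°] cycloidal, h=19: full span → s += 19 → s = 19.0000
seg 2 [112.8°–154.3°] dwell: s stays 19.0000
seg 3 [154.3°–215.3°] uniform, h=30: full span → s += 30 → s = 49.0000
seg 4 [215.3°–360°] simple-harmonic, h=-18: θ=221.2° here. β=5.9, B=144.7. -18/2·(1 − cos(π·0.0408)) = -0.0737 → s = 48.9263
radial distance = base radius + s = 45 + 48.9263 = 93.9263

93.9263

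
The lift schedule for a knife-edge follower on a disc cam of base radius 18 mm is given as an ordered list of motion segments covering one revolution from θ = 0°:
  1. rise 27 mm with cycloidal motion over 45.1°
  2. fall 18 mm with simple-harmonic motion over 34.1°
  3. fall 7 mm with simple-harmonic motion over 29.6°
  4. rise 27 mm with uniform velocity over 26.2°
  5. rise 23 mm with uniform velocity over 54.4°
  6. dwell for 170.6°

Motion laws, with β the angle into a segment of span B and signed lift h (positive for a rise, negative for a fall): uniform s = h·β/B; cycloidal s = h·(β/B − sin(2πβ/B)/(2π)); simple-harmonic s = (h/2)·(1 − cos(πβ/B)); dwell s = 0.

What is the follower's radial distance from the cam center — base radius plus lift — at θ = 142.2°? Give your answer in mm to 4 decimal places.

seg 1 [0°–45.1°] cycloidal, h=27: full span → s += 27 → s = 27.0000
seg 2 [45.1°–79.2°] simple-harmonic, h=-18: full span → s += -18 → s = 9.0000
seg 3 [79.2°–108.8°] simple-harmonic, h=-7: full span → s += -7 → s = 2.0000
seg 4 [108.8°–135°] uniform, h=27: full span → s += 27 → s = 29.0000
seg 5 [135°–189.4°] uniform, h=23: θ=142.2° here. β=7.2, B=54.4. 23·7.2/54.4 = 3.0441 → s = 32.0441
radial distance = base radius + s = 18 + 32.0441 = 50.0441

50.0441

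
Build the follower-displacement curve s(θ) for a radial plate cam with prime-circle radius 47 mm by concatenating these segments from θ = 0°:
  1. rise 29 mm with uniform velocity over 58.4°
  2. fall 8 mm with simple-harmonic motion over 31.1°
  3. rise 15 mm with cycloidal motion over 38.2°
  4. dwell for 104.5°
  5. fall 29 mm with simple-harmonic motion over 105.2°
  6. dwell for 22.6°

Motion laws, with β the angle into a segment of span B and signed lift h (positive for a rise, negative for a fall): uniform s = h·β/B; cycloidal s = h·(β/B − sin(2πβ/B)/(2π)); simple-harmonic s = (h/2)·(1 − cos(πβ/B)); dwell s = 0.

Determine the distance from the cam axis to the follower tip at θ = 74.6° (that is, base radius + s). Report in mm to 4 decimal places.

seg 1 [0°–58.4°] uniform, h=29: full span → s += 29 → s = 29.0000
seg 2 [58.4°–89.5°] simple-harmonic, h=-8: θ=74.6° here. β=16.2, B=31.1. -8/2·(1 − cos(π·0.5209)) = -4.2625 → s = 24.7375
radial distance = base radius + s = 47 + 24.7375 = 71.7375

71.7375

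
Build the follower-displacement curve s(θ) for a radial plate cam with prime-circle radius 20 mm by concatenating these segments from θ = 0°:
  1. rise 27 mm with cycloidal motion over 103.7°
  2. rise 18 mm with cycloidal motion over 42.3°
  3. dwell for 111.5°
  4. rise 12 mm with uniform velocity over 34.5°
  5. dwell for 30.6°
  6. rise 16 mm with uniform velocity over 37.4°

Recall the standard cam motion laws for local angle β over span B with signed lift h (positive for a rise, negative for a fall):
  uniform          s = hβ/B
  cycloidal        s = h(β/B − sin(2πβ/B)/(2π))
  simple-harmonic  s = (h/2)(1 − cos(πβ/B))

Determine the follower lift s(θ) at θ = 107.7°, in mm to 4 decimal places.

seg 1 [0°–103.7°] cycloidal, h=27: full span → s += 27 → s = 27.0000
seg 2 [103.7°–146°] cycloidal, h=18: θ=107.7° here. β=4, B=42.3. 18·(0.0946 − sin(2π·0.0946)/(2π)) = 0.0984 → s = 27.0984

27.0984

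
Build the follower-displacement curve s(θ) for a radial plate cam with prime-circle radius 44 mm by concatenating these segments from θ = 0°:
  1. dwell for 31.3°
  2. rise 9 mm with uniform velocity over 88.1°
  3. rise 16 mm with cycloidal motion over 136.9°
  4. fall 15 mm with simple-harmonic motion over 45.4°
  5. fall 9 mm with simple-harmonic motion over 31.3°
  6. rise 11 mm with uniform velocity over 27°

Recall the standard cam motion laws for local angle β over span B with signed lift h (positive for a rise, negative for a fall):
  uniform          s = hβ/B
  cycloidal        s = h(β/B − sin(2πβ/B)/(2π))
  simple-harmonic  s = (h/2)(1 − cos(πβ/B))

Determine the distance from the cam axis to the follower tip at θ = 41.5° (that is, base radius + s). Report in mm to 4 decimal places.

seg 1 [0°–31.3°] dwell: s stays 0.0000
seg 2 [31.3°–119.4°] uniform, h=9: θ=41.5° here. β=10.2, B=88.1. 9·10.2/88.1 = 1.0420 → s = 1.0420
radial distance = base radius + s = 44 + 1.0420 = 45.0420

45.0420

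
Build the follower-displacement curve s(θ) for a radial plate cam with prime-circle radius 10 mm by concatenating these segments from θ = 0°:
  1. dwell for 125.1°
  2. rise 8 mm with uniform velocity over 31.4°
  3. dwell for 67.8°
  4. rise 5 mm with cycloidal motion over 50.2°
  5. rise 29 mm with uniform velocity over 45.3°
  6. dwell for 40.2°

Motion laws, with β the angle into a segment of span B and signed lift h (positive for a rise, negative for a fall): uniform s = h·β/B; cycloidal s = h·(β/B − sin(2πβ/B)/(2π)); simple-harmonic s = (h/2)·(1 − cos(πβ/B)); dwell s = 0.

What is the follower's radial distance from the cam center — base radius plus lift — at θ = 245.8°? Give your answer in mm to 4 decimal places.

seg 1 [0°–125.1°] dwell: s stays 0.0000
seg 2 [125.1°–156.5°] uniform, h=8: full span → s += 8 → s = 8.0000
seg 3 [156.5°–224.3°] dwell: s stays 8.0000
seg 4 [224.3°–274.5°] cycloidal, h=5: θ=245.8° here. β=21.5, B=50.2. 5·(0.4283 − sin(2π·0.4283)/(2π)) = 1.7949 → s = 9.7949
radial distance = base radius + s = 10 + 9.7949 = 19.7949

19.7949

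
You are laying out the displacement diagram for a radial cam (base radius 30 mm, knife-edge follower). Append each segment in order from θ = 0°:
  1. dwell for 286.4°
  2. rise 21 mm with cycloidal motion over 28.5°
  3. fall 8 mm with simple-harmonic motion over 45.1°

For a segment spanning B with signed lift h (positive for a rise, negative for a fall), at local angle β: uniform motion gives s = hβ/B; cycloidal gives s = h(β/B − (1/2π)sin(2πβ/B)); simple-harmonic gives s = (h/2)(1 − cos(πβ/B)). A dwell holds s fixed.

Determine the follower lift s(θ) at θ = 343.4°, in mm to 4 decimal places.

seg 1 [0°–286.4°] dwell: s stays 0.0000
seg 2 [286.4°–314.9°] cycloidal, h=21: full span → s += 21 → s = 21.0000
seg 3 [314.9°–360°] simple-harmonic, h=-8: θ=343.4° here. β=28.5, B=45.1. -8/2·(1 − cos(π·0.6319)) = -5.6108 → s = 15.3892

15.3892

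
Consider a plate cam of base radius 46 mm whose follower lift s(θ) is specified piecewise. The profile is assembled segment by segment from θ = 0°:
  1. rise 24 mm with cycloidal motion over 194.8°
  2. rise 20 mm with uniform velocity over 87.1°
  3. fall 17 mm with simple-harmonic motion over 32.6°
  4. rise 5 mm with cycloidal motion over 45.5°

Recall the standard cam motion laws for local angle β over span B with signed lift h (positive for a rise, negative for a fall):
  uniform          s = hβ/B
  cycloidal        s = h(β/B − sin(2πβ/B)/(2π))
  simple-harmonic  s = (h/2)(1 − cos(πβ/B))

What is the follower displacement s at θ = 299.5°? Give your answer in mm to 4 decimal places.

seg 1 [0°–194.8°] cycloidal, h=24: full span → s += 24 → s = 24.0000
seg 2 [194.8°–281.9°] uniform, h=20: full span → s += 20 → s = 44.0000
seg 3 [281.9°–314.5°] simple-harmonic, h=-17: θ=299.5° here. β=17.6, B=32.6. -17/2·(1 − cos(π·0.5399)) = -9.5621 → s = 34.4379

34.4379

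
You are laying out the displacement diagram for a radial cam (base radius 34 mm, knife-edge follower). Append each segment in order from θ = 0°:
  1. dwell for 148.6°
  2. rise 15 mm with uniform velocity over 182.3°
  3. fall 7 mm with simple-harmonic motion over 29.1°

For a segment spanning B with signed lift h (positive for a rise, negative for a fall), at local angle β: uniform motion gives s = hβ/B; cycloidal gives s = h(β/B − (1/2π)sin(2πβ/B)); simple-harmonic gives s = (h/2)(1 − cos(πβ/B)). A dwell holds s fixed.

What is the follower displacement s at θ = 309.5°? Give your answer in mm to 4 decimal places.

seg 1 [0°–148.6°] dwell: s stays 0.0000
seg 2 [148.6°–330.9°] uniform, h=15: θ=309.5° here. β=160.9, B=182.3. 15·160.9/182.3 = 13.2392 → s = 13.2392

13.2392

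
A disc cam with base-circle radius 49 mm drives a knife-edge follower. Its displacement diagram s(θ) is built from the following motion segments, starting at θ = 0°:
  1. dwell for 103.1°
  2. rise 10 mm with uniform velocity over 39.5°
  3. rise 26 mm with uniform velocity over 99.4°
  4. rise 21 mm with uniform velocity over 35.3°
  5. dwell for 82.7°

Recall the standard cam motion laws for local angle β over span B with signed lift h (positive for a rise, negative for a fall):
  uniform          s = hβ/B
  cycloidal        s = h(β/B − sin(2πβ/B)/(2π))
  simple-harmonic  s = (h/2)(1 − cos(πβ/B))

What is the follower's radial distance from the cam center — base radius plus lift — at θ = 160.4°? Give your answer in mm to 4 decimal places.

seg 1 [0°–103.1°] dwell: s stays 0.0000
seg 2 [103.1°–142.6°] uniform, h=10: full span → s += 10 → s = 10.0000
seg 3 [142.6°–242°] uniform, h=26: θ=160.4° here. β=17.8, B=99.4. 26·17.8/99.4 = 4.6559 → s = 14.6559
radial distance = base radius + s = 49 + 14.6559 = 63.6559

63.6559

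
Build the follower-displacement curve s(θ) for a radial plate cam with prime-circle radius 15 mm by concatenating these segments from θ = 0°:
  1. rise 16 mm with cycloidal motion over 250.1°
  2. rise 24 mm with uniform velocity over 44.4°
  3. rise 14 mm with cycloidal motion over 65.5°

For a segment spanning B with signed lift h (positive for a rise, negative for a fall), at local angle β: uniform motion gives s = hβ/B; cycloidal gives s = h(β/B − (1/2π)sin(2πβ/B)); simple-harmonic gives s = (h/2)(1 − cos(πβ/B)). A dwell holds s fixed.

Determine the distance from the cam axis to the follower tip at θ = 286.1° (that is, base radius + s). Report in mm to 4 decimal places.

seg 1 [0°–250.1°] cycloidal, h=16: full span → s += 16 → s = 16.0000
seg 2 [250.1°–294.5°] uniform, h=24: θ=286.1° here. β=36, B=44.4. 24·36/44.4 = 19.4595 → s = 35.4595
radial distance = base radius + s = 15 + 35.4595 = 50.4595

50.4595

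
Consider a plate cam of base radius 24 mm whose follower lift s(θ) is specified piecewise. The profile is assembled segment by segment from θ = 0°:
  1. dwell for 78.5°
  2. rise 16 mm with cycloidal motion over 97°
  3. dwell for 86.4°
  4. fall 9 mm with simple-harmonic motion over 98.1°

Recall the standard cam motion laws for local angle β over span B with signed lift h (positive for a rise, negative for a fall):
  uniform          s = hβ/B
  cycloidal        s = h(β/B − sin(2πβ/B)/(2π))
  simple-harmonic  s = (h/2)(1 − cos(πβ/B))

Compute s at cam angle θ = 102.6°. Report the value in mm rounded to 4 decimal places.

seg 1 [0°–78.5°] dwell: s stays 0.0000
seg 2 [78.5°–175.5°] cycloidal, h=16: θ=102.6° here. β=24.1, B=97. 16·(0.2485 − sin(2π·0.2485)/(2π)) = 1.4289 → s = 1.4289

1.4289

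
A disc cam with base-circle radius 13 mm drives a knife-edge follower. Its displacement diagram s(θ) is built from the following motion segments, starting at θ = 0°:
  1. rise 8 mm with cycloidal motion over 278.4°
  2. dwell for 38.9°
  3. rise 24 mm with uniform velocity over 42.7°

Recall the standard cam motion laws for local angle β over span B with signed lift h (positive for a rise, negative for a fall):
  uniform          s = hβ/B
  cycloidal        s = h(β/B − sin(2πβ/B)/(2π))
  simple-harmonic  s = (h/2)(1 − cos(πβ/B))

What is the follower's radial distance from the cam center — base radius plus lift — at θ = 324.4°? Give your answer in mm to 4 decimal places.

seg 1 [0°–278.4°] cycloidal, h=8: full span → s += 8 → s = 8.0000
seg 2 [278.4°–317.3°] dwell: s stays 8.0000
seg 3 [317.3°–360°] uniform, h=24: θ=324.4° here. β=7.1, B=42.7. 24·7.1/42.7 = 3.9906 → s = 11.9906
radial distance = base radius + s = 13 + 11.9906 = 24.9906

24.9906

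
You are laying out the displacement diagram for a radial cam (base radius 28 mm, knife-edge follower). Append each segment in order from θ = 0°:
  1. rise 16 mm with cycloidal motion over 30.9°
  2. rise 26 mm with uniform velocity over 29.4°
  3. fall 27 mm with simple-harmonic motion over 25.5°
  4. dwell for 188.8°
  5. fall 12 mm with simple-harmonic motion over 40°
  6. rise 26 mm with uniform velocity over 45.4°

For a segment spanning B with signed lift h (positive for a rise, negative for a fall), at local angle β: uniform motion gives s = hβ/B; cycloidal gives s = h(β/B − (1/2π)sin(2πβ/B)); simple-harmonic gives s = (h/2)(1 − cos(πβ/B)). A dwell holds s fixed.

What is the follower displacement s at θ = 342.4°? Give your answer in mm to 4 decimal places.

seg 1 [0°–30.9°] cycloidal, h=16: full span → s += 16 → s = 16.0000
seg 2 [30.9°–60.3°] uniform, h=26: full span → s += 26 → s = 42.0000
seg 3 [60.3°–85.8°] simple-harmonic, h=-27: full span → s += -27 → s = 15.0000
seg 4 [85.8°–274.6°] dwell: s stays 15.0000
seg 5 [274.6°–314.6°] simple-harmonic, h=-12: full span → s += -12 → s = 3.0000
seg 6 [314.6°–360°] uniform, h=26: θ=342.4° here. β=27.8, B=45.4. 26·27.8/45.4 = 15.9207 → s = 18.9207

18.9207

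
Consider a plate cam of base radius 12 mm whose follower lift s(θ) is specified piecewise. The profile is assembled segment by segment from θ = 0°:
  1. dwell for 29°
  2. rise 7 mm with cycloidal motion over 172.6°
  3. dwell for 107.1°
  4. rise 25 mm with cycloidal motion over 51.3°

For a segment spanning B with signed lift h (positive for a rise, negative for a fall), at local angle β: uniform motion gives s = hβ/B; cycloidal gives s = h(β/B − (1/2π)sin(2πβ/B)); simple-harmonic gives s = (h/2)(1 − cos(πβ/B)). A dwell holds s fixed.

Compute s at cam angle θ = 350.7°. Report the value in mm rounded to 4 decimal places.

seg 1 [0°–29°] dwell: s stays 0.0000
seg 2 [29°–201.6°] cycloidal, h=7: full span → s += 7 → s = 7.0000
seg 3 [201.6°–308.7°] dwell: s stays 7.0000
seg 4 [308.7°–360°] cycloidal, h=25: θ=350.7° here. β=42, B=51.3. 25·(0.8187 − sin(2π·0.8187)/(2π)) = 24.0816 → s = 31.0816

31.0816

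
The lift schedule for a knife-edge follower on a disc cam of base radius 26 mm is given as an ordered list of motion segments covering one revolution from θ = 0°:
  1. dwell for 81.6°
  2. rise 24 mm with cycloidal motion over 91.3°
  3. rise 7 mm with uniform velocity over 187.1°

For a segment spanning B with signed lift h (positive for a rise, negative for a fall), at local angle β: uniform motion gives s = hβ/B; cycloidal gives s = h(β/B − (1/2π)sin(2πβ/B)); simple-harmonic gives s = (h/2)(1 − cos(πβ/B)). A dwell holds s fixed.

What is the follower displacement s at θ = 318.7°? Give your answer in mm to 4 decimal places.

seg 1 [0°–81.6°] dwell: s stays 0.0000
seg 2 [81.6°–172.9°] cycloidal, h=24: full span → s += 24 → s = 24.0000
seg 3 [172.9°–360°] uniform, h=7: θ=318.7° here. β=145.8, B=187.1. 7·145.8/187.1 = 5.4548 → s = 29.4548

29.4548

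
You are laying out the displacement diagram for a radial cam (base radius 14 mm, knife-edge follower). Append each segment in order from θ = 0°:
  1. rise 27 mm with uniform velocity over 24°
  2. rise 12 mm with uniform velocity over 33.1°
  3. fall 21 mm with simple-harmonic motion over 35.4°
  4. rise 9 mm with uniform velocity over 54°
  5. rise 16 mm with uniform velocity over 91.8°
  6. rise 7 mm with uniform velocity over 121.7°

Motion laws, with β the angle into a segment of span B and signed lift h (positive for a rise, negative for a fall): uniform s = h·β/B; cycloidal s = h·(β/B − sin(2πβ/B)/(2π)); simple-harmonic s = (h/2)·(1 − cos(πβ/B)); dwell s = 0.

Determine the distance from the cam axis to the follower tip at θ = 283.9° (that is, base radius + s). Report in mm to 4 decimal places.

seg 1 [0°–24°] uniform, h=27: full span → s += 27 → s = 27.0000
seg 2 [24°–57.1°] uniform, h=12: full span → s += 12 → s = 39.0000
seg 3 [57.1°–92.5°] simple-harmonic, h=-21: full span → s += -21 → s = 18.0000
seg 4 [92.5°–146.5°] uniform, h=9: full span → s += 9 → s = 27.0000
seg 5 [146.5°–238.3°] uniform, h=16: full span → s += 16 → s = 43.0000
seg 6 [238.3°–360°] uniform, h=7: θ=283.9° here. β=45.6, B=121.7. 7·45.6/121.7 = 2.6228 → s = 45.6228
radial distance = base radius + s = 14 + 45.6228 = 59.6228

59.6228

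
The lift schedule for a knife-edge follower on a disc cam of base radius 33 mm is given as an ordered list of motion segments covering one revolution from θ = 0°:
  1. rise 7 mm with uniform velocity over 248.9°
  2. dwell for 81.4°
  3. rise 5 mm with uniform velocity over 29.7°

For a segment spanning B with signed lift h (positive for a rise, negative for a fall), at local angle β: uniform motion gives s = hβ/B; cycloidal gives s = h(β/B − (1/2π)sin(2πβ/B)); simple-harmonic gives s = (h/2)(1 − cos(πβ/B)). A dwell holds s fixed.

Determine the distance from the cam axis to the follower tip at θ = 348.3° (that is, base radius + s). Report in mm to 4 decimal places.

seg 1 [0°–248.9°] uniform, h=7: full span → s += 7 → s = 7.0000
seg 2 [248.9°–330.3°] dwell: s stays 7.0000
seg 3 [330.3°–360°] uniform, h=5: θ=348.3° here. β=18, B=29.7. 5·18/29.7 = 3.0303 → s = 10.0303
radial distance = base radius + s = 33 + 10.0303 = 43.0303

43.0303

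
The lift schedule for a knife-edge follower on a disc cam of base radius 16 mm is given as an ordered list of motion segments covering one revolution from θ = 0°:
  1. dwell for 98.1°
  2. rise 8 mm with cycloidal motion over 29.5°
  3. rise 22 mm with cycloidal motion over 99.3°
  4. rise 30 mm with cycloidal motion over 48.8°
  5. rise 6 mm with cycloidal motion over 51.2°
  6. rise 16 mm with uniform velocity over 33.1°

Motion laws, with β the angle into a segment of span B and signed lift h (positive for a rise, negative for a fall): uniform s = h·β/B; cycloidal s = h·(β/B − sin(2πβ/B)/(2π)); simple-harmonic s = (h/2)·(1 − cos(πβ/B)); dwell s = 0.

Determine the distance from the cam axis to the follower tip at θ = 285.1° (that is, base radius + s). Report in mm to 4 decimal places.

seg 1 [0°–98.1°] dwell: s stays 0.0000
seg 2 [98.1°–127.6°] cycloidal, h=8: full span → s += 8 → s = 8.0000
seg 3 [127.6°–226.9°] cycloidal, h=22: full span → s += 22 → s = 30.0000
seg 4 [226.9°–275.7°] cycloidal, h=30: full span → s += 30 → s = 60.0000
seg 5 [275.7°–326.9°] cycloidal, h=6: θ=285.1° here. β=9.4, B=51.2. 6·(0.1836 − sin(2π·0.1836)/(2π)) = 0.2286 → s = 60.2286
radial distance = base radius + s = 16 + 60.2286 = 76.2286

76.2286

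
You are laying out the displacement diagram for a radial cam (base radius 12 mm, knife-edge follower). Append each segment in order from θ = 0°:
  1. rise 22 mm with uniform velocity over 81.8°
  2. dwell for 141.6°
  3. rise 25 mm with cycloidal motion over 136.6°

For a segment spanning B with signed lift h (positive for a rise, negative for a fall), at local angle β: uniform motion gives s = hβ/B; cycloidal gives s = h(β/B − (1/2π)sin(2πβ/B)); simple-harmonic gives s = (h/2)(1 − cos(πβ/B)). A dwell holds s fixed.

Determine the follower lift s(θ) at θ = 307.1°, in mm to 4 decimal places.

seg 1 [0°–81.8°] uniform, h=22: full span → s += 22 → s = 22.0000
seg 2 [81.8°–223.4°] dwell: s stays 22.0000
seg 3 [223.4°–360°] cycloidal, h=25: θ=307.1° here. β=83.7, B=136.6. 25·(0.6127 − sin(2π·0.6127)/(2π)) = 17.9070 → s = 39.9070

39.9070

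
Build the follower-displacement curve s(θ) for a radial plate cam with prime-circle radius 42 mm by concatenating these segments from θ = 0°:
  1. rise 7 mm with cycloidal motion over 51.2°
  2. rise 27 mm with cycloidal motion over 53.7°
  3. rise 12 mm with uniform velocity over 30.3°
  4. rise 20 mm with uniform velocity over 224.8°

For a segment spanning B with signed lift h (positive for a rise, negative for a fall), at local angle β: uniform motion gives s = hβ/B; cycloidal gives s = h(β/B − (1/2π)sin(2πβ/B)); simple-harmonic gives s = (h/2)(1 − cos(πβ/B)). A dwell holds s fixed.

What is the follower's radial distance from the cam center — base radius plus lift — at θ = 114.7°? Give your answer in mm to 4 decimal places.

seg 1 [0°–51.2°] cycloidal, h=7: full span → s += 7 → s = 7.0000
seg 2 [51.2°–104.9°] cycloidal, h=27: full span → s += 27 → s = 34.0000
seg 3 [104.9°–135.2°] uniform, h=12: θ=114.7° here. β=9.8, B=30.3. 12·9.8/30.3 = 3.8812 → s = 37.8812
radial distance = base radius + s = 42 + 37.8812 = 79.8812

79.8812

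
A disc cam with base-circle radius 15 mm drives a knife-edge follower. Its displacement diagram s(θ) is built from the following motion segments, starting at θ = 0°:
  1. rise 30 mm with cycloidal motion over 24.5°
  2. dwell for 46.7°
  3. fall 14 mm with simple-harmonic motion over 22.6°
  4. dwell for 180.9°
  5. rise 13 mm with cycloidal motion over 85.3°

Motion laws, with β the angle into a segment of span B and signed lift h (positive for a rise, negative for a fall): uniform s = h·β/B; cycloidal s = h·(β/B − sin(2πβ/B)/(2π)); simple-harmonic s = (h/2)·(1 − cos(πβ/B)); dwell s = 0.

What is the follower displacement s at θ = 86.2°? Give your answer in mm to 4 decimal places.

seg 1 [0°–24.5°] cycloidal, h=30: full span → s += 30 → s = 30.0000
seg 2 [24.5°–71.2°] dwell: s stays 30.0000
seg 3 [71.2°–93.8°] simple-harmonic, h=-14: θ=86.2° here. β=15, B=22.6. -14/2·(1 − cos(π·0.6637)) = -10.4437 → s = 19.5563

19.5563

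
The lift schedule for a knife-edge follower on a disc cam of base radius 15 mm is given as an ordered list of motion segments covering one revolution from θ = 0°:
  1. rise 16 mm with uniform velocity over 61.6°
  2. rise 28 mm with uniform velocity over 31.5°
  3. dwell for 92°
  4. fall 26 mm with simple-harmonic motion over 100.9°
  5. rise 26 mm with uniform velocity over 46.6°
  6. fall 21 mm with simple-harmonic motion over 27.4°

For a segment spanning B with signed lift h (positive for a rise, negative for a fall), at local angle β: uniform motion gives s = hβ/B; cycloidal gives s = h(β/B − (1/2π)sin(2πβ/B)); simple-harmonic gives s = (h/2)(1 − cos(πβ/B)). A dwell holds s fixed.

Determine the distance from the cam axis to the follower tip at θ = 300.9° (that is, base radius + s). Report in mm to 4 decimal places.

seg 1 [0°–61.6°] uniform, h=16: full span → s += 16 → s = 16.0000
seg 2 [61.6°–93.1°] uniform, h=28: full span → s += 28 → s = 44.0000
seg 3 [93.1°–185.1°] dwell: s stays 44.0000
seg 4 [185.1°–286°] simple-harmonic, h=-26: full span → s += -26 → s = 18.0000
seg 5 [286°–332.6°] uniform, h=26: θ=300.9° here. β=14.9, B=46.6. 26·14.9/46.6 = 8.3133 → s = 26.3133
radial distance = base radius + s = 15 + 26.3133 = 41.3133

41.3133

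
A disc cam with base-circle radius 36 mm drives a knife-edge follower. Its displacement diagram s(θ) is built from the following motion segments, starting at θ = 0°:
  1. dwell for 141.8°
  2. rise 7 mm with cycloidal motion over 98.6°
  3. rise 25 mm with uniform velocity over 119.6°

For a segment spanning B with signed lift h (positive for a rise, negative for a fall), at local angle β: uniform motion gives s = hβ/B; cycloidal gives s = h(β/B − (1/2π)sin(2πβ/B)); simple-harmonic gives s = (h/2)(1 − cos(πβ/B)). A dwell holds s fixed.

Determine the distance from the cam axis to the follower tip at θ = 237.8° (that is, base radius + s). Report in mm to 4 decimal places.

seg 1 [0°–141.8°] dwell: s stays 0.0000
seg 2 [141.8°–240.4°] cycloidal, h=7: θ=237.8° here. β=96, B=98.6. 7·(0.9736 − sin(2π·0.9736)/(2π)) = 6.9992 → s = 6.9992
radial distance = base radius + s = 36 + 6.9992 = 42.9992

42.9992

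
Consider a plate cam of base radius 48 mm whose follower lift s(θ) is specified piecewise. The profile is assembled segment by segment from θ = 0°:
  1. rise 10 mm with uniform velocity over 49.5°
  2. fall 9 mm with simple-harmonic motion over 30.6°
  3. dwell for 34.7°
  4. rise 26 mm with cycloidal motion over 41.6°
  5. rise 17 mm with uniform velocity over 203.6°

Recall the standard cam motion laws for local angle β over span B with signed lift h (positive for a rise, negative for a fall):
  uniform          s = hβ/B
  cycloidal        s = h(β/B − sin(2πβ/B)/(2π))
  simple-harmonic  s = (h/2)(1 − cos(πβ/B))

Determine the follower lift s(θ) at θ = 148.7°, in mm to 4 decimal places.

seg 1 [0°–49.5°] uniform, h=10: full span → s += 10 → s = 10.0000
seg 2 [49.5°–80.1°] simple-harmonic, h=-9: full span → s += -9 → s = 1.0000
seg 3 [80.1°–114.8°] dwell: s stays 1.0000
seg 4 [114.8°–156.4°] cycloidal, h=26: θ=148.7° here. β=33.9, B=41.6. 26·(0.8149 − sin(2π·0.8149)/(2π)) = 24.9862 → s = 25.9862

25.9862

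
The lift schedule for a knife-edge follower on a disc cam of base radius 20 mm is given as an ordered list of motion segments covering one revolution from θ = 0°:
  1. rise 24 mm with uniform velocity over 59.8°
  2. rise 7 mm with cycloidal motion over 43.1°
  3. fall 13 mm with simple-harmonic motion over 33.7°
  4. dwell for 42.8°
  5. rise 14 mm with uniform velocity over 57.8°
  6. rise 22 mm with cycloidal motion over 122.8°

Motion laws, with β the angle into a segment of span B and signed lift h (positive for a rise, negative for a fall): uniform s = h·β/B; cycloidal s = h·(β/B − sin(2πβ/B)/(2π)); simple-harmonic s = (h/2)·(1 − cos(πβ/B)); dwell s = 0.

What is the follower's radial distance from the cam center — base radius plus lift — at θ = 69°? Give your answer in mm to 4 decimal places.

seg 1 [0°–59.8°] uniform, h=24: full span → s += 24 → s = 24.0000
seg 2 [59.8°–102.9°] cycloidal, h=7: θ=69° here. β=9.2, B=43.1. 7·(0.2135 − sin(2π·0.2135)/(2π)) = 0.4094 → s = 24.4094
radial distance = base radius + s = 20 + 24.4094 = 44.4094

44.4094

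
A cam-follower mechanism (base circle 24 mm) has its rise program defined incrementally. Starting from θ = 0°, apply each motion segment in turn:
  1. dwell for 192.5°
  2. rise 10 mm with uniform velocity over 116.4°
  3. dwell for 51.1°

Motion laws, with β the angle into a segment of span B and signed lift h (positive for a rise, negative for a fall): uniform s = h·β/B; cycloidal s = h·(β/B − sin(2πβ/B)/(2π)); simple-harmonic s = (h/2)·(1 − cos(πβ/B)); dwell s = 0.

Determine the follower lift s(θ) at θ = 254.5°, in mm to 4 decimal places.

seg 1 [0°–192.5°] dwell: s stays 0.0000
seg 2 [192.5°–308.9°] uniform, h=10: θ=254.5° here. β=62, B=116.4. 10·62/116.4 = 5.3265 → s = 5.3265

5.3265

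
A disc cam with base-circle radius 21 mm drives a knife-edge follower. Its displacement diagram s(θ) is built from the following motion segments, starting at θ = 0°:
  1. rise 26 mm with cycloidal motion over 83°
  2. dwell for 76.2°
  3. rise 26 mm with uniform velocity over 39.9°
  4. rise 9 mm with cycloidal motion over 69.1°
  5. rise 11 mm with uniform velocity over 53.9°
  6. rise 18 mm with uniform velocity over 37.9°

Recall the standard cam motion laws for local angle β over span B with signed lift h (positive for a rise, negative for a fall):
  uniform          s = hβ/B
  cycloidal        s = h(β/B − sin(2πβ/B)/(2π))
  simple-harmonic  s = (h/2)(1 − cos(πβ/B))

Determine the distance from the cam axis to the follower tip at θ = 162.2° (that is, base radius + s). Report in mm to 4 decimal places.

seg 1 [0°–83°] cycloidal, h=26: full span → s += 26 → s = 26.0000
seg 2 [83°–159.2°] dwell: s stays 26.0000
seg 3 [159.2°–199.1°] uniform, h=26: θ=162.2° here. β=3, B=39.9. 26·3/39.9 = 1.9549 → s = 27.9549
radial distance = base radius + s = 21 + 27.9549 = 48.9549

48.9549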